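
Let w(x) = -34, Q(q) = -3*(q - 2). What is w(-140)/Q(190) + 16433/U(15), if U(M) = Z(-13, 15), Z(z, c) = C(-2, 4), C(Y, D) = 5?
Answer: 4634191/1410 ≈ 3286.7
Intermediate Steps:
Z(z, c) = 5
Q(q) = 6 - 3*q (Q(q) = -3*(-2 + q) = 6 - 3*q)
U(M) = 5
w(-140)/Q(190) + 16433/U(15) = -34/(6 - 3*190) + 16433/5 = -34/(6 - 570) + 16433*(⅕) = -34/(-564) + 16433/5 = -34*(-1/564) + 16433/5 = 17/282 + 16433/5 = 4634191/1410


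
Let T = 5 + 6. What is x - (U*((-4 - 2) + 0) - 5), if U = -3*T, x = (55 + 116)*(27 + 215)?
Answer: 41189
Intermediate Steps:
T = 11
x = 41382 (x = 171*242 = 41382)
U = -33 (U = -3*11 = -33)
x - (U*((-4 - 2) + 0) - 5) = 41382 - (-33*((-4 - 2) + 0) - 5) = 41382 - (-33*(-6 + 0) - 5) = 41382 - (-33*(-6) - 5) = 41382 - (198 - 5) = 41382 - 1*193 = 41382 - 193 = 41189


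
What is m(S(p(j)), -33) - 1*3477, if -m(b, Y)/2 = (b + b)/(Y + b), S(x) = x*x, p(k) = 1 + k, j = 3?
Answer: -59045/17 ≈ -3473.2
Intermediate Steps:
S(x) = x²
m(b, Y) = -4*b/(Y + b) (m(b, Y) = -2*(b + b)/(Y + b) = -2*2*b/(Y + b) = -4*b/(Y + b))
m(S(p(j)), -33) - 1*3477 = -4*(1 + 3)²/(-33 + (1 + 3)²) - 1*3477 = -4*4²/(-33 + 4²) - 3477 = -4*16/(-33 + 16) - 3477 = -4*16/(-17) - 3477 = -4*16*(-1/17) - 3477 = 64/17 - 3477 = -59045/17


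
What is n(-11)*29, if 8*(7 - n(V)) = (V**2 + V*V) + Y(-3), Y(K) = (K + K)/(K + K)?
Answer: -5423/8 ≈ -677.88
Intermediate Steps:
Y(K) = 1 (Y(K) = (2*K)/((2*K)) = (2*K)*(1/(2*K)) = 1)
n(V) = 55/8 - V**2/4 (n(V) = 7 - ((V**2 + V*V) + 1)/8 = 7 - ((V**2 + V**2) + 1)/8 = 7 - (2*V**2 + 1)/8 = 7 - (1 + 2*V**2)/8 = 7 + (-1/8 - V**2/4) = 55/8 - V**2/4)
n(-11)*29 = (55/8 - 1/4*(-11)**2)*29 = (55/8 - 1/4*121)*29 = (55/8 - 121/4)*29 = -187/8*29 = -5423/8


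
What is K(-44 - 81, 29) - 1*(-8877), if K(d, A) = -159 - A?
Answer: 8689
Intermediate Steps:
K(-44 - 81, 29) - 1*(-8877) = (-159 - 1*29) - 1*(-8877) = (-159 - 29) + 8877 = -188 + 8877 = 8689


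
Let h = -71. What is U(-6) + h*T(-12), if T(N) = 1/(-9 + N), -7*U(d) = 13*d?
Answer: 305/21 ≈ 14.524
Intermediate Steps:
U(d) = -13*d/7
U(-6) + h*T(-12) = -13/7*(-6) - 71/(-9 - 12) = 78/7 - 71/(-21) = 78/7 - 71*(-1/21) = 78/7 + 71/21 = 305/21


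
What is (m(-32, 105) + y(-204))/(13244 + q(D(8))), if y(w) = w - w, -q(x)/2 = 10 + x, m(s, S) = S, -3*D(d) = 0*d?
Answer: 35/4408 ≈ 0.0079401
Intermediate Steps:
D(d) = 0 (D(d) = -0*d = -⅓*0 = 0)
q(x) = -20 - 2*x (q(x) = -2*(10 + x) = -20 - 2*x)
y(w) = 0
(m(-32, 105) + y(-204))/(13244 + q(D(8))) = (105 + 0)/(13244 + (-20 - 2*0)) = 105/(13244 + (-20 + 0)) = 105/(13244 - 20) = 105/13224 = 105*(1/13224) = 35/4408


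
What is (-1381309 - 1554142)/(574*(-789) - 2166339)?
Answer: 2935451/2619225 ≈ 1.1207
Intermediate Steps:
(-1381309 - 1554142)/(574*(-789) - 2166339) = -2935451/(-452886 - 2166339) = -2935451/(-2619225) = -2935451*(-1/2619225) = 2935451/2619225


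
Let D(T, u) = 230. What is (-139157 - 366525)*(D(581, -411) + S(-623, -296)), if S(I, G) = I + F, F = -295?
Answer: 347909216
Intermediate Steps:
S(I, G) = -295 + I (S(I, G) = I - 295 = -295 + I)
(-139157 - 366525)*(D(581, -411) + S(-623, -296)) = (-139157 - 366525)*(230 + (-295 - 623)) = -505682*(230 - 918) = -505682*(-688) = 347909216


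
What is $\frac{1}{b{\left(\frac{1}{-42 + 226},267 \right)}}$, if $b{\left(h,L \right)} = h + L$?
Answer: $\frac{184}{49129} \approx 0.0037452$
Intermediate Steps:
$b{\left(h,L \right)} = L + h$
$\frac{1}{b{\left(\frac{1}{-42 + 226},267 \right)}} = \frac{1}{267 + \frac{1}{-42 + 226}} = \frac{1}{267 + \frac{1}{184}} = \frac{1}{\frac{49129}{184}} = \frac{184}{49129}$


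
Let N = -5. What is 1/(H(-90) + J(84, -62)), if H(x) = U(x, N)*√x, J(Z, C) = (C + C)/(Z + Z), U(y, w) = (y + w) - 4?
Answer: -1302/1556007721 + 523908*I*√10/1556007721 ≈ -8.3676e-7 + 0.0010647*I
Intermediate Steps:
U(y, w) = -4 + w + y (U(y, w) = (w + y) - 4 = -4 + w + y)
J(Z, C) = C/Z (J(Z, C) = (2*C)/((2*Z)) = (2*C)*(1/(2*Z)) = C/Z)
H(x) = √x*(-9 + x) (H(x) = (-4 - 5 + x)*√x = (-9 + x)*√x = √x*(-9 + x))
1/(H(-90) + J(84, -62)) = 1/(√(-90)*(-9 - 90) - 62/84) = 1/((3*I*√10)*(-99) - 62*1/84) = 1/(-297*I*√10 - 31/42) = 1/(-31/42 - 297*I*√10)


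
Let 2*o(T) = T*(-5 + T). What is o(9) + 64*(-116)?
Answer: -7406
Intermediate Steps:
o(T) = T*(-5 + T)/2 (o(T) = (T*(-5 + T))/2 = T*(-5 + T)/2)
o(9) + 64*(-116) = (½)*9*(-5 + 9) + 64*(-116) = (½)*9*4 - 7424 = 18 - 7424 = -7406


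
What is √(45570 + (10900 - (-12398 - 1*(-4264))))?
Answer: 2*√16151 ≈ 254.17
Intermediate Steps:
√(45570 + (10900 - (-12398 - 1*(-4264)))) = √(45570 + (10900 - (-12398 + 4264))) = √(45570 + (10900 - 1*(-8134))) = √(45570 + (10900 + 8134)) = √(45570 + 19034) = √64604 = 2*√16151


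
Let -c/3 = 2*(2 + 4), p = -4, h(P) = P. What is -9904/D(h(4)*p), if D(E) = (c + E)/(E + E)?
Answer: -79232/13 ≈ -6094.8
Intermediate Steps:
c = -36 (c = -6*(2 + 4) = -6*6 = -3*12 = -36)
D(E) = (-36 + E)/(2*E) (D(E) = (-36 + E)/(E + E) = (-36 + E)/((2*E)) = (-36 + E)*(1/(2*E)) = (-36 + E)/(2*E))
-9904/D(h(4)*p) = -9904*(-32/(-36 + 4*(-4))) = -9904*(-32/(-36 - 16)) = -9904/((1/2)*(-1/16)*(-52)) = -9904/13/8 = -9904*8/13 = -79232/13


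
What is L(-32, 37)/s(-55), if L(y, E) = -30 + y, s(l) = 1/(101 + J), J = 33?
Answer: -8308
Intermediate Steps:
s(l) = 1/134 (s(l) = 1/(101 + 33) = 1/134)
L(-32, 37)/s(-55) = (-30 - 32)/(1/134) = -62*134 = -8308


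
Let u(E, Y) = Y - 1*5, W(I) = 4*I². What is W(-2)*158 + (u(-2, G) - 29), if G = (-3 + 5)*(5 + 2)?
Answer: 2508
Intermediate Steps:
G = 14 (G = 2*7 = 14)
u(E, Y) = -5 + Y (u(E, Y) = Y - 5 = -5 + Y)
W(-2)*158 + (u(-2, G) - 29) = (4*(-2)²)*158 + ((-5 + 14) - 29) = (4*4)*158 + (9 - 29) = 16*158 - 20 = 2528 - 20 = 2508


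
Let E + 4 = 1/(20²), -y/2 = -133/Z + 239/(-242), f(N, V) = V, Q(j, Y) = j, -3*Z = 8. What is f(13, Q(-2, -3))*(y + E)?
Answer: 4925779/24200 ≈ 203.54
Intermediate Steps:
Z = -8/3 (Z = -⅓*8 = -8/3 ≈ -2.6667)
y = -47323/484 (y = -2*(-133/(-8/3) + 239/(-242)) = -2*(-133*(-3/8) + 239*(-1/242)) = -2*(399/8 - 239/242) = -2*47323/968 = -47323/484 ≈ -97.775)
E = -1599/400 (E = -4 + 1/(20²) = -4 + 1/400 = -1599/400 ≈ -3.9975)
f(13, Q(-2, -3))*(y + E) = -2*(-47323/484 - 1599/400) = -2*(-4925779/48400) = 4925779/24200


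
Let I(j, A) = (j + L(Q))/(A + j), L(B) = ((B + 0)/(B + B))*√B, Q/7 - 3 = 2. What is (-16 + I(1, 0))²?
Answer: (30 - √35)²/4 ≈ 145.01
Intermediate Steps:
Q = 35 (Q = 21 + 7*2 = 21 + 14 = 35)
L(B) = √B/2 (L(B) = (B/((2*B)))*√B = (B*(1/(2*B)))*√B = √B/2)
I(j, A) = (j + √35/2)/(A + j)
(-16 + I(1, 0))² = (-16 + (1 + √35/2)/(0 + 1))² = (-16 + (1 + √35/2)/1)² = (-16 + 1*(1 + √35/2))² = (-16 + (1 + √35/2))² = (-15 + √35/2)²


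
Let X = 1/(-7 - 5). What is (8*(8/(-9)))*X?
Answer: 16/27 ≈ 0.59259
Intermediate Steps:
X = -1/12 (X = 1/(-12) = -1/12 ≈ -0.083333)
(8*(8/(-9)))*X = (8*(8/(-9)))*(-1/12) = (8*(8*(-⅑)))*(-1/12) = (8*(-8/9))*(-1/12) = -64/9*(-1/12) = 16/27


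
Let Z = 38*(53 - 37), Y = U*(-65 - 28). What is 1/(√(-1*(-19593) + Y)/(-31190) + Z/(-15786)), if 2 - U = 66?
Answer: -466848998619840/17662466654579 + 388623962862*√25545/17662466654579 ≈ -22.915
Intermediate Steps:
U = -64 (U = 2 - 1*66 = 2 - 66 = -64)
Y = 5952 (Y = -64*(-65 - 28) = -64*(-93) = 5952)
Z = 608 (Z = 38*16 = 608)
1/(√(-1*(-19593) + Y)/(-31190) + Z/(-15786)) = 1/(√(-1*(-19593) + 5952)/(-31190) + 608/(-15786)) = 1/(√(19593 + 5952)*(-1/31190) + 608*(-1/15786)) = 1/(√25545*(-1/31190) - 304/7893) = 1/(-√25545/31190 - 304/7893) = 1/(-304/7893 - √25545/31190)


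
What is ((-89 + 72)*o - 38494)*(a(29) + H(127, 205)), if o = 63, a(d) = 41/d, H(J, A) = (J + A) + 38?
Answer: -426154615/29 ≈ -1.4695e+7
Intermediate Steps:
H(J, A) = 38 + A + J (H(J, A) = (A + J) + 38 = 38 + A + J)
((-89 + 72)*o - 38494)*(a(29) + H(127, 205)) = ((-89 + 72)*63 - 38494)*(41/29 + (38 + 205 + 127)) = (-17*63 - 38494)*(41*(1/29) + 370) = (-1071 - 38494)*(41/29 + 370) = -39565*10771/29 = -426154615/29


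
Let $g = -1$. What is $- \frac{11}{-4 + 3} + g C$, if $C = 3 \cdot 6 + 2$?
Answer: $-9$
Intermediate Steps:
$C = 20$ ($C = 18 + 2 = 20$)
$- \frac{11}{-4 + 3} + g C = - \frac{11}{-4 + 3} - 20 = - \frac{11}{-1} - 20 = \left(-11\right) \left(-1\right) - 20 = 11 - 20 = -9$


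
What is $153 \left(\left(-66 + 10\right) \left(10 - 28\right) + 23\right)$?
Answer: $157743$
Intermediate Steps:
$153 \left(\left(-66 + 10\right) \left(10 - 28\right) + 23\right) = 153 \left(\left(-56\right) \left(-18\right) + 23\right) = 153 \left(1008 + 23\right) = 153 \cdot 1031 = 157743$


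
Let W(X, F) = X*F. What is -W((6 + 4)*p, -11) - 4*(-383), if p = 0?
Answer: 1532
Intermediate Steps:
W(X, F) = F*X
-W((6 + 4)*p, -11) - 4*(-383) = -(-11)*(6 + 4)*0 - 4*(-383) = -(-11)*10*0 + 1532 = -(-11)*0 + 1532 = -1*0 + 1532 = 0 + 1532 = 1532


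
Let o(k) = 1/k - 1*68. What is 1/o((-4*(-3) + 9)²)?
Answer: -441/29987 ≈ -0.014706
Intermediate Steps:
o(k) = -68 + 1/k (o(k) = 1/k - 68 = -68 + 1/k)
1/o((-4*(-3) + 9)²) = 1/(-68 + 1/((-4*(-3) + 9)²)) = 1/(-68 + 1/((12 + 9)²)) = 1/(-68 + 1/(21²)) = 1/(-68 + 1/441) = 1/(-29987/441) = -441/29987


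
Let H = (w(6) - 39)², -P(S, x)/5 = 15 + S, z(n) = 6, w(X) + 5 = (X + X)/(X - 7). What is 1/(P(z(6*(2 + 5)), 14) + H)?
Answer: 1/3031 ≈ 0.00032992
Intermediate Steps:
w(X) = -5 + 2*X/(-7 + X) (w(X) = -5 + (X + X)/(X - 7) = -5 + (2*X)/(-7 + X) = -5 + 2*X/(-7 + X))
P(S, x) = -75 - 5*S (P(S, x) = -5*(15 + S) = -75 - 5*S)
H = 3136 (H = ((35 - 3*6)/(-7 + 6) - 39)² = ((35 - 18)/(-1) - 39)² = (-1*17 - 39)² = (-17 - 39)² = (-56)² = 3136)
1/(P(z(6*(2 + 5)), 14) + H) = 1/((-75 - 5*6) + 3136) = 1/((-75 - 30) + 3136) = 1/(-105 + 3136) = 1/3031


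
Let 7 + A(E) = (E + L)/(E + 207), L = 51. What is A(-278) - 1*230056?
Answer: -16334246/71 ≈ -2.3006e+5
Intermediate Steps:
A(E) = -7 + (51 + E)/(207 + E) (A(E) = -7 + (E + 51)/(E + 207) = -7 + (51 + E)/(207 + E))
A(-278) - 1*230056 = 6*(-233 - 1*(-278))/(207 - 278) - 1*230056 = 6*(-233 + 278)/(-71) - 230056 = 6*(-1/71)*45 - 230056 = -270/71 - 230056 = -16334246/71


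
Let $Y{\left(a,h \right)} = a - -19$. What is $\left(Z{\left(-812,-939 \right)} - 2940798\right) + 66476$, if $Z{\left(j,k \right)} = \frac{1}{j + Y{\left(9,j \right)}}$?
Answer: $- \frac{2253468449}{784} \approx -2.8743 \cdot 10^{6}$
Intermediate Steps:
$Y{\left(a,h \right)} = 19 + a$ ($Y{\left(a,h \right)} = a + 19 = 19 + a$)
$Z{\left(j,k \right)} = \frac{1}{28 + j}$ ($Z{\left(j,k \right)} = \frac{1}{j + \left(19 + 9\right)} = \frac{1}{j + 28} = \frac{1}{28 + j}$)
$\left(Z{\left(-812,-939 \right)} - 2940798\right) + 66476 = \left(\frac{1}{28 - 812} - 2940798\right) + 66476 = \left(\frac{1}{-784} - 2940798\right) + 66476 = \left(- \frac{1}{784} - 2940798\right) + 66476 = - \frac{2305585633}{784} + 66476 = - \frac{2253468449}{784}$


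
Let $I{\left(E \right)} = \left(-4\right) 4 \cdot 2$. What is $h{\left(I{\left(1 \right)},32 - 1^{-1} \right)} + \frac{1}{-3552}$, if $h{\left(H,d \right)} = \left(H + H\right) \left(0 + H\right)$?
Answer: $\frac{7274495}{3552} \approx 2048.0$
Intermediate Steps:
$I{\left(E \right)} = -32$ ($I{\left(E \right)} = \left(-16\right) 2 = -32$)
$h{\left(H,d \right)} = 2 H^{2}$ ($h{\left(H,d \right)} = 2 H H = 2 H^{2}$)
$h{\left(I{\left(1 \right)},32 - 1^{-1} \right)} + \frac{1}{-3552} = 2 \left(-32\right)^{2} + \frac{1}{-3552} = 2 \cdot 1024 - \frac{1}{3552} = 2048 - \frac{1}{3552} = \frac{7274495}{3552}$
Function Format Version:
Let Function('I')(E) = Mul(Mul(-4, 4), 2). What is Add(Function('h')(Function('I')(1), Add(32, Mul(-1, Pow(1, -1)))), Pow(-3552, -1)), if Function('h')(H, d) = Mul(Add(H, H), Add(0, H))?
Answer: Rational(7274495, 3552) ≈ 2048.0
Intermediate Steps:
Function('I')(E) = -32 (Function('I')(E) = Mul(-16, 2) = -32)
Function('h')(H, d) = Mul(2, Pow(H, 2)) (Function('h')(H, d) = Mul(Mul(2, H), H) = Mul(2, Pow(H, 2)))
Add(Function('h')(Function('I')(1), Add(32, Mul(-1, Pow(1, -1)))), Pow(-3552, -1)) = Add(Mul(2, Pow(-32, 2)), Pow(-3552, -1)) = Add(Mul(2, 1024), Rational(-1, 3552)) = Add(2048, Rational(-1, 3552)) = Rational(7274495, 3552)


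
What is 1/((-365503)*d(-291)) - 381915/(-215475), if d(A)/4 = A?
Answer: 10832267686177/6111524492580 ≈ 1.7724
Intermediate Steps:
d(A) = 4*A
1/((-365503)*d(-291)) - 381915/(-215475) = 1/((-365503)*((4*(-291)))) - 381915/(-215475) = -1/365503/(-1164) - 381915*(-1/215475) = -1/365503*(-1/1164) + 25461/14365 = 1/425445492 + 25461/14365 = 10832267686177/6111524492580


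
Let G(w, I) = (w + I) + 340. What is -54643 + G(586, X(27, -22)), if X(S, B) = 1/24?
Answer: -1289207/24 ≈ -53717.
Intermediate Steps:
X(S, B) = 1/24
G(w, I) = 340 + I + w (G(w, I) = (I + w) + 340 = 340 + I + w)
-54643 + G(586, X(27, -22)) = -54643 + (340 + 1/24 + 586) = -54643 + 22225/24 = -1289207/24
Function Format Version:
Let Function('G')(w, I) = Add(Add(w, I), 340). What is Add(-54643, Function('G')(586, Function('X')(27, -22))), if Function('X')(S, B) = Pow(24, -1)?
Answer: Rational(-1289207, 24) ≈ -53717.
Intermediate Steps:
Function('X')(S, B) = Rational(1, 24)
Function('G')(w, I) = Add(340, I, w) (Function('G')(w, I) = Add(Add(I, w), 340) = Add(340, I, w))
Add(-54643, Function('G')(586, Function('X')(27, -22))) = Add(-54643, Add(340, Rational(1, 24), 586)) = Add(-54643, Rational(22225, 24)) = Rational(-1289207, 24)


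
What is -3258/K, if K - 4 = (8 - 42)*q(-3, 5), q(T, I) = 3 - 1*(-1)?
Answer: 543/22 ≈ 24.682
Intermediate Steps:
q(T, I) = 4 (q(T, I) = 3 + 1 = 4)
K = -132 (K = 4 + (8 - 42)*4 = 4 - 34*4 = 4 - 136 = -132)
-3258/K = -3258/(-132) = -3258*(-1/132) = 543/22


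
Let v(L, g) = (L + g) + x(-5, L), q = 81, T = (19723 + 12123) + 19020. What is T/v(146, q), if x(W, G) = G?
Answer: 50866/373 ≈ 136.37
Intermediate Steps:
T = 50866 (T = 31846 + 19020 = 50866)
v(L, g) = g + 2*L (v(L, g) = (L + g) + L = g + 2*L)
T/v(146, q) = 50866/(81 + 2*146) = 50866/(81 + 292) = 50866/373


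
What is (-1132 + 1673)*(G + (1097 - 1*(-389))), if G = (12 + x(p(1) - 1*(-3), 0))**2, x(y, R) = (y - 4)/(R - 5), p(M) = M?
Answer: 881830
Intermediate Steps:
x(y, R) = (-4 + y)/(-5 + R)
G = 144 (G = (12 + (-4 + (1 - 1*(-3)))/(-5 + 0))**2 = (12 + (-4 + (1 + 3))/(-5))**2 = (12 - (-4 + 4)/5)**2 = (12 - 1/5*0)**2 = (12 + 0)**2 = 12**2 = 144)
(-1132 + 1673)*(G + (1097 - 1*(-389))) = (-1132 + 1673)*(144 + (1097 - 1*(-389))) = 541*(144 + (1097 + 389)) = 541*(144 + 1486) = 541*1630 = 881830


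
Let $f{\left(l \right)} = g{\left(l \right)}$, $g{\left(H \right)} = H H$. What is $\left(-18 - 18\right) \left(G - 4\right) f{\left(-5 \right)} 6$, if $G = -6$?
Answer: $54000$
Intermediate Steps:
$g{\left(H \right)} = H^{2}$
$f{\left(l \right)} = l^{2}$
$\left(-18 - 18\right) \left(G - 4\right) f{\left(-5 \right)} 6 = \left(-18 - 18\right) \left(-6 - 4\right) \left(-5\right)^{2} \cdot 6 = \left(-36\right) \left(-10\right) 25 \cdot 6 = 360 \cdot 25 \cdot 6 = 9000 \cdot 6 = 54000$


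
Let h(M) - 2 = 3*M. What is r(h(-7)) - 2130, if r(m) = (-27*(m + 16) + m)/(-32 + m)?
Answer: -108692/51 ≈ -2131.2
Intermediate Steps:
h(M) = 2 + 3*M
r(m) = (-432 - 26*m)/(-32 + m) (r(m) = (-27*(16 + m) + m)/(-32 + m) = ((-432 - 27*m) + m)/(-32 + m) = (-432 - 26*m)/(-32 + m))
r(h(-7)) - 2130 = 2*(-216 - 13*(2 + 3*(-7)))/(-32 + (2 + 3*(-7))) - 2130 = 2*(-216 - 13*(2 - 21))/(-32 + (2 - 21)) - 2130 = 2*(-216 - 13*(-19))/(-32 - 19) - 2130 = 2*(-216 + 247)/(-51) - 2130 = 2*(-1/51)*31 - 2130 = -62/51 - 2130 = -108692/51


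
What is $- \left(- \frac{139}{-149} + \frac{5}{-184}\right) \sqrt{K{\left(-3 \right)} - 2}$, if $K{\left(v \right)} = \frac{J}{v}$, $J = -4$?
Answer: $- \frac{8277 i \sqrt{6}}{27416} \approx - 0.73951 i$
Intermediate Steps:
$K{\left(v \right)} = - \frac{4}{v}$
$- \left(- \frac{139}{-149} + \frac{5}{-184}\right) \sqrt{K{\left(-3 \right)} - 2} = - \left(- \frac{139}{-149} + \frac{5}{-184}\right) \sqrt{- \frac{4}{-3} - 2} = - \left(\left(-139\right) \left(- \frac{1}{149}\right) + 5 \left(- \frac{1}{184}\right)\right) \sqrt{\left(-4\right) \left(- \frac{1}{3}\right) - 2} = - \left(\frac{139}{149} - \frac{5}{184}\right) \sqrt{\frac{4}{3} - 2} = - \frac{24831 \sqrt{- \frac{2}{3}}}{27416} = - \frac{24831 \frac{i \sqrt{6}}{3}}{27416} = - \frac{8277 i \sqrt{6}}{27416}$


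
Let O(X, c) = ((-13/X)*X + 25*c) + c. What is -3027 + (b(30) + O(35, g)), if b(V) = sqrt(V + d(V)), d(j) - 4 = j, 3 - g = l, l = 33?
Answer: -3812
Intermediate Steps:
g = -30 (g = 3 - 1*33 = 3 - 33 = -30)
d(j) = 4 + j
O(X, c) = -13 + 26*c (O(X, c) = (-13 + 25*c) + c = -13 + 26*c)
b(V) = sqrt(4 + 2*V) (b(V) = sqrt(V + (4 + V)) = sqrt(4 + 2*V))
-3027 + (b(30) + O(35, g)) = -3027 + (sqrt(4 + 2*30) + (-13 + 26*(-30))) = -3027 + (sqrt(4 + 60) + (-13 - 780)) = -3027 + (sqrt(64) - 793) = -3027 + (8 - 793) = -3027 - 785 = -3812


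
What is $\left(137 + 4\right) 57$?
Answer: $8037$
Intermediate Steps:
$\left(137 + 4\right) 57 = 141 \cdot 57 = 8037$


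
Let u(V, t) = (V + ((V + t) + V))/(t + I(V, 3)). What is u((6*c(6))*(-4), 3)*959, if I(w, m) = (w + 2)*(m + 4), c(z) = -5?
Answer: 348117/857 ≈ 406.20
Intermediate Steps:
I(w, m) = (2 + w)*(4 + m)
u(V, t) = (t + 3*V)/(14 + t + 7*V) (u(V, t) = (V + ((V + t) + V))/(t + (8 + 2*3 + 4*V + 3*V)) = (V + (t + 2*V))/(t + (8 + 6 + 4*V + 3*V)) = (t + 3*V)/(t + (14 + 7*V)) = (t + 3*V)/(14 + t + 7*V))
u((6*c(6))*(-4), 3)*959 = ((3 + 3*((6*(-5))*(-4)))/(14 + 3 + 7*((6*(-5))*(-4))))*959 = ((3 + 3*(-30*(-4)))/(14 + 3 + 7*(-30*(-4))))*959 = ((3 + 3*120)/(14 + 3 + 7*120))*959 = ((3 + 360)/(14 + 3 + 840))*959 = (363/857)*959 = 348117/857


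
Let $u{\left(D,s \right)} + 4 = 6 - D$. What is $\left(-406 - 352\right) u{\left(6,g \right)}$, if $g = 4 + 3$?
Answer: $3032$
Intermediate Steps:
$g = 7$
$u{\left(D,s \right)} = 2 - D$ ($u{\left(D,s \right)} = -4 - \left(-6 + D\right) = 2 - D$)
$\left(-406 - 352\right) u{\left(6,g \right)} = \left(-406 - 352\right) \left(2 - 6\right) = - 758 \left(2 - 6\right) = \left(-758\right) \left(-4\right) = 3032$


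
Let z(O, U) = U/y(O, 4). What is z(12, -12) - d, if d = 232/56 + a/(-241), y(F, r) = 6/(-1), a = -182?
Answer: -4889/1687 ≈ -2.8980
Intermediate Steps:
y(F, r) = -6 (y(F, r) = 6*(-1) = -6)
z(O, U) = -U/6 (z(O, U) = U/(-6) = U*(-⅙) = -U/6)
d = 8263/1687 (d = 232/56 - 182/(-241) = 232*(1/56) - 182*(-1/241) = 29/7 + 182/241 = 8263/1687 ≈ 4.8980)
z(12, -12) - d = -⅙*(-12) - 1*8263/1687 = 2 - 8263/1687 = -4889/1687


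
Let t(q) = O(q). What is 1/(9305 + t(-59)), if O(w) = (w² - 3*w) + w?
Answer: 1/12904 ≈ 7.7495e-5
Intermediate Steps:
O(w) = w² - 2*w
t(q) = q*(-2 + q)
1/(9305 + t(-59)) = 1/(9305 - 59*(-2 - 59)) = 1/(9305 - 59*(-61)) = 1/(9305 + 3599) = 1/12904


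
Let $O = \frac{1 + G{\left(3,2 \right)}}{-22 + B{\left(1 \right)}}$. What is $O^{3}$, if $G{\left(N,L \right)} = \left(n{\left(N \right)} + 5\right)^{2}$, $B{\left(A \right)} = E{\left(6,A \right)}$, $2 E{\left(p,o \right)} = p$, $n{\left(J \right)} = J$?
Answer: $- \frac{274625}{6859} \approx -40.039$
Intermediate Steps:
$E{\left(p,o \right)} = \frac{p}{2}$
$B{\left(A \right)} = 3$ ($B{\left(A \right)} = \frac{1}{2} \cdot 6 = 3$)
$G{\left(N,L \right)} = \left(5 + N\right)^{2}$ ($G{\left(N,L \right)} = \left(N + 5\right)^{2} = \left(5 + N\right)^{2}$)
$O = - \frac{65}{19}$ ($O = \frac{1 + \left(5 + 3\right)^{2}}{-22 + 3} = \frac{1 + 8^{2}}{-19} = \left(1 + 64\right) \left(- \frac{1}{19}\right) = 65 \left(- \frac{1}{19}\right) = - \frac{65}{19} \approx -3.4211$)
$O^{3} = \left(- \frac{65}{19}\right)^{3} = - \frac{274625}{6859}$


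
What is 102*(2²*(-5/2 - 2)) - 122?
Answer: -1958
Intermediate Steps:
102*(2²*(-5/2 - 2)) - 122 = 102*(4*(-5*½ - 2)) - 122 = 102*(4*(-5/2 - 2)) - 122 = 102*(4*(-9/2)) - 122 = 102*(-18) - 122 = -1836 - 122 = -1958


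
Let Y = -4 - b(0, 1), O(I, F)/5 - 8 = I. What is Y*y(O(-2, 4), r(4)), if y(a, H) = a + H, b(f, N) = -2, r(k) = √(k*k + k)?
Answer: -60 - 4*√5 ≈ -68.944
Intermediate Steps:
O(I, F) = 40 + 5*I
r(k) = √(k + k²) (r(k) = √(k² + k) = √(k + k²))
y(a, H) = H + a
Y = -2 (Y = -4 - 1*(-2) = -4 + 2 = -2)
Y*y(O(-2, 4), r(4)) = -2*(√(4*(1 + 4)) + (40 + 5*(-2))) = -2*(√(4*5) + (40 - 10)) = -2*(√20 + 30) = -2*(2*√5 + 30) = -2*(30 + 2*√5) = -60 - 4*√5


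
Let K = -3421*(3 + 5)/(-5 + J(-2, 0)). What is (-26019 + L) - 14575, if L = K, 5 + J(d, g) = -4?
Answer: -270474/7 ≈ -38639.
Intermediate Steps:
J(d, g) = -9 (J(d, g) = -5 - 4 = -9)
K = 13684/7 (K = -3421*(3 + 5)/(-5 - 9) = -27368/(-14) = -27368*(-1)/14 = -3421*(-4/7) = 13684/7 ≈ 1954.9)
L = 13684/7 ≈ 1954.9
(-26019 + L) - 14575 = (-26019 + 13684/7) - 14575 = -168449/7 - 14575 = -270474/7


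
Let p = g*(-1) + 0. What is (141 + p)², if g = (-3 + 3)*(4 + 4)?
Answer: 19881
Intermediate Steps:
g = 0 (g = 0*8 = 0)
p = 0 (p = 0*(-1) + 0 = 0 + 0 = 0)
(141 + p)² = (141 + 0)² = 141² = 19881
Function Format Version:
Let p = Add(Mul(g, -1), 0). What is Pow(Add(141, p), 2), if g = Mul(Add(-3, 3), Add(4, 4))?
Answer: 19881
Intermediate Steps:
g = 0 (g = Mul(0, 8) = 0)
p = 0 (p = Add(Mul(0, -1), 0) = Add(0, 0) = 0)
Pow(Add(141, p), 2) = Pow(Add(141, 0), 2) = Pow(141, 2) = 19881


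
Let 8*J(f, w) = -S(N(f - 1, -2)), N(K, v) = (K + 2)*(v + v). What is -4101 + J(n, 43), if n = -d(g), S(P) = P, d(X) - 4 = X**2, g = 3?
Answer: -4107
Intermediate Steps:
N(K, v) = 2*v*(2 + K) (N(K, v) = (2 + K)*(2*v) = 2*v*(2 + K))
d(X) = 4 + X**2
n = -13 (n = -(4 + 3**2) = -(4 + 9) = -1*13 = -13)
J(f, w) = 1/2 + f/2 (J(f, w) = (-2*(-2)*(2 + (f - 1)))/8 = (-2*(-2)*(2 + (-1 + f)))/8 = (-2*(-2)*(1 + f))/8 = (-(-4 - 4*f))/8 = (4 + 4*f)/8 = 1/2 + f/2)
-4101 + J(n, 43) = -4101 + (1/2 + (1/2)*(-13)) = -4101 + (1/2 - 13/2) = -4101 - 6 = -4107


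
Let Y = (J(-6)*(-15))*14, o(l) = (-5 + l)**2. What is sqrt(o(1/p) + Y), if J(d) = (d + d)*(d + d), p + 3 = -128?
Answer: 4*I*sqrt(32407394)/131 ≈ 173.82*I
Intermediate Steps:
p = -131 (p = -3 - 128 = -131)
J(d) = 4*d**2 (J(d) = (2*d)*(2*d) = 4*d**2)
Y = -30240 (Y = ((4*(-6)**2)*(-15))*14 = ((4*36)*(-15))*14 = (144*(-15))*14 = -2160*14 = -30240)
sqrt(o(1/p) + Y) = sqrt((-5 + 1/(-131))**2 - 30240) = sqrt((-5 - 1/131)**2 - 30240) = sqrt((-656/131)**2 - 30240) = sqrt(430336/17161 - 30240) = sqrt(-518518304/17161) = 4*I*sqrt(32407394)/131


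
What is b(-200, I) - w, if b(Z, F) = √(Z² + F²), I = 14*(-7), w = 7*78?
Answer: -546 + 2*√12401 ≈ -323.28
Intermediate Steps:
w = 546
I = -98
b(Z, F) = √(F² + Z²)
b(-200, I) - w = √((-98)² + (-200)²) - 1*546 = √(9604 + 40000) - 546 = √49604 - 546 = 2*√12401 - 546 = -546 + 2*√12401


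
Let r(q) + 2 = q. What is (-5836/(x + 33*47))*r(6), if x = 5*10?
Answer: -23344/1601 ≈ -14.581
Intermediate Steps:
x = 50
r(q) = -2 + q
(-5836/(x + 33*47))*r(6) = (-5836/(50 + 33*47))*(-2 + 6) = -5836/(50 + 1551)*4 = -5836/1601*4 = -23344/1601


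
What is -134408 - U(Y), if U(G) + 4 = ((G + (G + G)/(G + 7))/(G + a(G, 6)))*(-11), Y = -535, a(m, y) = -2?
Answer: -1732058047/12888 ≈ -1.3439e+5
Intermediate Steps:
U(G) = -4 - 11*(G + 2*G/(7 + G))/(-2 + G) (U(G) = -4 + ((G + (G + G)/(G + 7))/(G - 2))*(-11) = -4 + ((G + (2*G)/(7 + G))/(-2 + G))*(-11) = -4 + ((G + 2*G/(7 + G))/(-2 + G))*(-11) = -4 - 11*(G + 2*G/(7 + G))/(-2 + G))
-134408 - U(Y) = -134408 - (56 - 119*(-535) - 15*(-535)²)/(-14 + (-535)² + 5*(-535)) = -134408 - (56 + 63665 - 15*286225)/(-14 + 286225 - 2675) = -134408 - (56 + 63665 - 4293375)/283536 = -134408 - (-4229654)/283536 = -134408 - 1*(-192257/12888) = -134408 + 192257/12888 = -1732058047/12888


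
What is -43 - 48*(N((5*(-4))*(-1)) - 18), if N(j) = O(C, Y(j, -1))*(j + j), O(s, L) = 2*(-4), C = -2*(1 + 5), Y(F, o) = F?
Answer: 16181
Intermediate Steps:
C = -12 (C = -2*6 = -12)
O(s, L) = -8
N(j) = -16*j (N(j) = -8*(j + j) = -16*j)
-43 - 48*(N((5*(-4))*(-1)) - 18) = -43 - 48*(-16*5*(-4)*(-1) - 18) = -43 - 48*(-(-320)*(-1) - 18) = -43 - 48*(-16*20 - 18) = -43 - 48*(-320 - 18) = -43 - 48*(-338) = -43 + 16224 = 16181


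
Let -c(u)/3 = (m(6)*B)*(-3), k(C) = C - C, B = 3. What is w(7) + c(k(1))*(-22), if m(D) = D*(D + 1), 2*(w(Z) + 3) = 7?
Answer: -49895/2 ≈ -24948.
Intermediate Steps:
w(Z) = ½ (w(Z) = -3 + (½)*7 = -3 + 7/2 = ½)
m(D) = D*(1 + D)
k(C) = 0
c(u) = 1134 (c(u) = -3*(6*(1 + 6))*3*(-3) = -3*(6*7)*3*(-3) = -3*42*3*(-3) = -378*(-3) = -3*(-378) = 1134)
w(7) + c(k(1))*(-22) = ½ + 1134*(-22) = ½ - 24948 = -49895/2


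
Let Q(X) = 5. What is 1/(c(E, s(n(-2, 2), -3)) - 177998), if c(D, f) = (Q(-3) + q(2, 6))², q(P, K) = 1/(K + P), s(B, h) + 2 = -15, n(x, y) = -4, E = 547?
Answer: -64/11390191 ≈ -5.6189e-6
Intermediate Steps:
s(B, h) = -17 (s(B, h) = -2 - 15 = -17)
c(D, f) = 1681/64 (c(D, f) = (5 + 1/(6 + 2))² = (5 + 1/8)² = (5 + ⅛)² = (41/8)² = 1681/64)
1/(c(E, s(n(-2, 2), -3)) - 177998) = 1/(1681/64 - 177998) = 1/(-11390191/64) = -64/11390191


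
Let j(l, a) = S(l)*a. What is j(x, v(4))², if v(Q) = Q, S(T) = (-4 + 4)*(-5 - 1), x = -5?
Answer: 0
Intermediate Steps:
S(T) = 0 (S(T) = 0*(-6) = 0)
j(l, a) = 0 (j(l, a) = 0*a = 0)
j(x, v(4))² = 0² = 0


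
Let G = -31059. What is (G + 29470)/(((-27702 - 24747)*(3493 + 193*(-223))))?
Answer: -1589/2074148154 ≈ -7.6610e-7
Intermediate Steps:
(G + 29470)/(((-27702 - 24747)*(3493 + 193*(-223)))) = (-31059 + 29470)/(((-27702 - 24747)*(3493 + 193*(-223)))) = -1589*(-1/(52449*(3493 - 43039))) = -1589/((-52449*(-39546))) = -1589/2074148154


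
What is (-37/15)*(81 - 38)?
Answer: -1591/15 ≈ -106.07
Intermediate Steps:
(-37/15)*(81 - 38) = -37*1/15*43 = -37/15*43 = -1591/15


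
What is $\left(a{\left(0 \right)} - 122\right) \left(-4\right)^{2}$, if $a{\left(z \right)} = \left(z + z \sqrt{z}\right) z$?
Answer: $-1952$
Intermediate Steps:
$a{\left(z \right)} = z \left(z + z^{\frac{3}{2}}\right)$ ($a{\left(z \right)} = \left(z + z^{\frac{3}{2}}\right) z = z \left(z + z^{\frac{3}{2}}\right)$)
$\left(a{\left(0 \right)} - 122\right) \left(-4\right)^{2} = \left(\left(0^{2} + 0^{\frac{5}{2}}\right) - 122\right) \left(-4\right)^{2} = \left(\left(0 + 0\right) - 122\right) 16 = \left(0 - 122\right) 16 = \left(-122\right) 16 = -1952$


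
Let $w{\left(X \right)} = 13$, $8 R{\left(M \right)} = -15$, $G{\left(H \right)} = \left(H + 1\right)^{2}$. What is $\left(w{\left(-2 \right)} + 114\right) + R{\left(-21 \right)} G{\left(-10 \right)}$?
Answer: $- \frac{199}{8} \approx -24.875$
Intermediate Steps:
$G{\left(H \right)} = \left(1 + H\right)^{2}$
$R{\left(M \right)} = - \frac{15}{8}$ ($R{\left(M \right)} = \frac{1}{8} \left(-15\right) = - \frac{15}{8}$)
$\left(w{\left(-2 \right)} + 114\right) + R{\left(-21 \right)} G{\left(-10 \right)} = \left(13 + 114\right) - \frac{15 \left(1 - 10\right)^{2}}{8} = 127 - \frac{15 \left(-9\right)^{2}}{8} = 127 - \frac{1215}{8} = - \frac{199}{8}$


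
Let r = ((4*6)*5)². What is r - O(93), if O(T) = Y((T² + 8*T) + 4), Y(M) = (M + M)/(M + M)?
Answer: 14399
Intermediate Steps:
Y(M) = 1 (Y(M) = (2*M)/((2*M)) = (2*M)*(1/(2*M)) = 1)
O(T) = 1
r = 14400 (r = (24*5)² = 120² = 14400)
r - O(93) = 14400 - 1*1 = 14400 - 1 = 14399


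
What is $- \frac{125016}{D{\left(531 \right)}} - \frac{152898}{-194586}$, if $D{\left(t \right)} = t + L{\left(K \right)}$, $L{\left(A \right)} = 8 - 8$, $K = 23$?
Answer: $- \frac{1346954141}{5740287} \approx -234.65$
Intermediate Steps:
$L{\left(A \right)} = 0$
$D{\left(t \right)} = t$ ($D{\left(t \right)} = t + 0 = t$)
$- \frac{125016}{D{\left(531 \right)}} - \frac{152898}{-194586} = - \frac{125016}{531} - \frac{152898}{-194586} = \left(-125016\right) \frac{1}{531} - - \frac{25483}{32431} = - \frac{41672}{177} + \frac{25483}{32431} = - \frac{1346954141}{5740287}$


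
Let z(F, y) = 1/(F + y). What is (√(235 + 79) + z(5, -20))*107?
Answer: -107/15 + 107*√314 ≈ 1888.9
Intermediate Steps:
(√(235 + 79) + z(5, -20))*107 = (√(235 + 79) + 1/(5 - 20))*107 = (√314 + 1/(-15))*107 = (√314 - 1/15)*107 = (-1/15 + √314)*107 = -107/15 + 107*√314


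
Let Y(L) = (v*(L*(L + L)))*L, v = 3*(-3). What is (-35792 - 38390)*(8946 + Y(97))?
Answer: 1218006720576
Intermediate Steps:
v = -9
Y(L) = -18*L³ (Y(L) = (-9*L*(L + L))*L = (-9*L*2*L)*L = (-18*L²)*L = -18*L³)
(-35792 - 38390)*(8946 + Y(97)) = (-35792 - 38390)*(8946 - 18*97³) = -74182*(8946 - 18*912673) = -74182*(8946 - 16428114) = -74182*(-16419168) = 1218006720576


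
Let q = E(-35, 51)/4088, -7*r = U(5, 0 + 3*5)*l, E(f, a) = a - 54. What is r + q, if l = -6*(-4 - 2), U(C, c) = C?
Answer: -105123/4088 ≈ -25.715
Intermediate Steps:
E(f, a) = -54 + a
l = 36 (l = -6*(-6) = 36)
r = -180/7 (r = -5*36/7 = -⅐*180 = -180/7 ≈ -25.714)
q = -3/4088 (q = (-54 + 51)/4088 = -3*1/4088 = -3/4088 ≈ -0.00073386)
r + q = -180/7 - 3/4088 = -105123/4088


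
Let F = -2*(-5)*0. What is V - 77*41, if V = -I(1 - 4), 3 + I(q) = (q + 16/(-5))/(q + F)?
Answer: -47341/15 ≈ -3156.1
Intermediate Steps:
F = 0 (F = 10*0 = 0)
I(q) = -3 + (-16/5 + q)/q (I(q) = -3 + (q + 16/(-5))/(q + 0) = -3 + (q + 16*(-⅕))/q = -3 + (q - 16/5)/q = -3 + (-16/5 + q)/q)
V = 14/15 (V = -(-2 - 16/(5*(1 - 4))) = -(-2 - 16/5/(-3)) = -(-2 - 16/5*(-⅓)) = -(-2 + 16/15) = -1*(-14/15) = 14/15 ≈ 0.93333)
V - 77*41 = 14/15 - 77*41 = 14/15 - 3157 = -47341/15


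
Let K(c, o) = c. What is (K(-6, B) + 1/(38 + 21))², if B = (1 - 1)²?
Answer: 124609/3481 ≈ 35.797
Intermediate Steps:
B = 0 (B = 0² = 0)
(K(-6, B) + 1/(38 + 21))² = (-6 + 1/(38 + 21))² = (-6 + 1/59)² = (-353/59)² = 124609/3481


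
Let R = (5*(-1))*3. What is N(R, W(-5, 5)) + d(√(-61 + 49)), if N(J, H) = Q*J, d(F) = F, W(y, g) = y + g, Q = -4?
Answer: 60 + 2*I*√3 ≈ 60.0 + 3.4641*I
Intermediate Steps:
W(y, g) = g + y
R = -15 (R = -5*3 = -15)
N(J, H) = -4*J
N(R, W(-5, 5)) + d(√(-61 + 49)) = -4*(-15) + √(-61 + 49) = 60 + √(-12) = 60 + 2*I*√3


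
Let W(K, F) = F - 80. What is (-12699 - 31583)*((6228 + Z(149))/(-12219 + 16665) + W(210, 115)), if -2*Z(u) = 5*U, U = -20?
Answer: -3584362208/2223 ≈ -1.6124e+6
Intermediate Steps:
W(K, F) = -80 + F
Z(u) = 50 (Z(u) = -5*(-20)/2 = -1/2*(-100) = 50)
(-12699 - 31583)*((6228 + Z(149))/(-12219 + 16665) + W(210, 115)) = (-12699 - 31583)*((6228 + 50)/(-12219 + 16665) + (-80 + 115)) = -44282*(6278/4446 + 35) = -44282*(6278*(1/4446) + 35) = -44282*(3139/2223 + 35) = -44282*80944/2223 = -3584362208/2223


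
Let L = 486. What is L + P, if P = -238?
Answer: 248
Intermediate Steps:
L + P = 486 - 238 = 248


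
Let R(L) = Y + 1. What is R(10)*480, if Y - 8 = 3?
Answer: 5760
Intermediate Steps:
Y = 11 (Y = 8 + 3 = 11)
R(L) = 12 (R(L) = 11 + 1 = 12)
R(10)*480 = 12*480 = 5760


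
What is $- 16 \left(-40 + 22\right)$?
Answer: $288$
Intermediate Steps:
$- 16 \left(-40 + 22\right) = \left(-16\right) \left(-18\right) = 288$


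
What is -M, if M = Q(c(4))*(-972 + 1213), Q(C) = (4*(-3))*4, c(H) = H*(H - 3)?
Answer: 11568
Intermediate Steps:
c(H) = H*(-3 + H)
Q(C) = -48 (Q(C) = -12*4 = -48)
M = -11568 (M = -48*(-972 + 1213) = -48*241 = -11568)
-M = -1*(-11568) = 11568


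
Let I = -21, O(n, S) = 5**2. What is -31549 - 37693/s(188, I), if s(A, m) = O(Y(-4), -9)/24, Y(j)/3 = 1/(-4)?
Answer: -1693357/25 ≈ -67734.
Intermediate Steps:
Y(j) = -3/4 (Y(j) = 3/(-4) = 3*(-1/4) = -3/4)
O(n, S) = 25
s(A, m) = 25/24
-31549 - 37693/s(188, I) = -31549 - 37693/25/24 = -31549 - 37693*24/25 = -31549 - 904632/25 = -1693357/25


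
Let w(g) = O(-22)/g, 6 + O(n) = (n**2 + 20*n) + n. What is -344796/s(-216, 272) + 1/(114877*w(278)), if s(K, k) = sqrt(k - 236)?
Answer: -52812173317/919016 ≈ -57466.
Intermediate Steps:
O(n) = -6 + n**2 + 21*n (O(n) = -6 + ((n**2 + 20*n) + n) = -6 + (n**2 + 21*n) = -6 + n**2 + 21*n)
s(K, k) = sqrt(-236 + k)
w(g) = 16/g (w(g) = (-6 + (-22)**2 + 21*(-22))/g = (-6 + 484 - 462)/g = 16/g)
-344796/s(-216, 272) + 1/(114877*w(278)) = -344796/sqrt(-236 + 272) + 1/(114877*((16/278))) = -344796/(sqrt(36)) + 1/(114877*((16*(1/278)))) = -344796/6 + 1/(114877*(8/139)) = -344796*1/6 + (1/114877)*(139/8) = -57466 + 139/919016 = -52812173317/919016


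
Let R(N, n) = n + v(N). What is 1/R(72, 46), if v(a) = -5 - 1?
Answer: 1/40 ≈ 0.025000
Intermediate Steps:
v(a) = -6
R(N, n) = -6 + n (R(N, n) = n - 6 = -6 + n)
1/R(72, 46) = 1/(-6 + 46) = 1/40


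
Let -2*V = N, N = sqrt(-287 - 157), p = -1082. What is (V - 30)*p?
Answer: 32460 + 1082*I*sqrt(111) ≈ 32460.0 + 11400.0*I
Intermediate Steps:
N = 2*I*sqrt(111) (N = sqrt(-444) = 2*I*sqrt(111) ≈ 21.071*I)
V = -I*sqrt(111) ≈ -10.536*I
(V - 30)*p = (-I*sqrt(111) - 30)*(-1082) = (-30 - I*sqrt(111))*(-1082) = 32460 + 1082*I*sqrt(111)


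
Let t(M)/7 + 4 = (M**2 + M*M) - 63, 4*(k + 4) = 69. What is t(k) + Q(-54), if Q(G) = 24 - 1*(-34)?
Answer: 16375/8 ≈ 2046.9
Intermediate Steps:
k = 53/4 (k = -4 + (1/4)*69 = -4 + 69/4 = 53/4 ≈ 13.250)
Q(G) = 58 (Q(G) = 24 + 34 = 58)
t(M) = -469 + 14*M**2 (t(M) = -28 + 7*((M**2 + M*M) - 63) = -28 + 7*((M**2 + M**2) - 63) = -28 + 7*(2*M**2 - 63) = -28 + 7*(-63 + 2*M**2) = -28 + (-441 + 14*M**2) = -469 + 14*M**2)
t(k) + Q(-54) = (-469 + 14*(53/4)**2) + 58 = (-469 + 14*(2809/16)) + 58 = (-469 + 19663/8) + 58 = 15911/8 + 58 = 16375/8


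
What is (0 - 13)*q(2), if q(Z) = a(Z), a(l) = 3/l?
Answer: -39/2 ≈ -19.500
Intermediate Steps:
q(Z) = 3/Z
(0 - 13)*q(2) = (0 - 13)*(3/2) = -39/2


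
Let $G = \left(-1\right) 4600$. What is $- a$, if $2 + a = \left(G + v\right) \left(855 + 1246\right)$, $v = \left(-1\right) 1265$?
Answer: $12322367$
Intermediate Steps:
$G = -4600$
$v = -1265$
$a = -12322367$ ($a = -2 + \left(-4600 - 1265\right) \left(855 + 1246\right) = -2 - 12322365 = -12322367$)
$- a = \left(-1\right) \left(-12322367\right) = 12322367$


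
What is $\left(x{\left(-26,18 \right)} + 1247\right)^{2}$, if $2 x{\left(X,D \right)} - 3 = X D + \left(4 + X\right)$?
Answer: $\frac{4028049}{4} \approx 1.007 \cdot 10^{6}$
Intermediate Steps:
$x{\left(X,D \right)} = \frac{7}{2} + \frac{X}{2} + \frac{D X}{2}$ ($x{\left(X,D \right)} = \frac{3}{2} + \frac{X D + \left(4 + X\right)}{2} = \frac{3}{2} + \frac{D X + \left(4 + X\right)}{2} = \frac{3}{2} + \frac{4 + X + D X}{2} = \frac{3}{2} + \left(2 + \frac{X}{2} + \frac{D X}{2}\right) = \frac{7}{2} + \frac{X}{2} + \frac{D X}{2}$)
$\left(x{\left(-26,18 \right)} + 1247\right)^{2} = \left(\left(\frac{7}{2} + \frac{1}{2} \left(-26\right) + \frac{1}{2} \cdot 18 \left(-26\right)\right) + 1247\right)^{2} = \left(\left(\frac{7}{2} - 13 - 234\right) + 1247\right)^{2} = \left(- \frac{487}{2} + 1247\right)^{2} = \left(\frac{2007}{2}\right)^{2} = \frac{4028049}{4}$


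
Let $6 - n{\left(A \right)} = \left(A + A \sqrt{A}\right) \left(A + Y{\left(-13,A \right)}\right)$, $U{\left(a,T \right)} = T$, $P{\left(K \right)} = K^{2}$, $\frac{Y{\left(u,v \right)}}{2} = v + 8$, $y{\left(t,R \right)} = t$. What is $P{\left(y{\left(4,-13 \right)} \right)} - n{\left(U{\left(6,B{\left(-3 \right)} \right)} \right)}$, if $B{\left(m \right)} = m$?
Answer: $-11 - 21 i \sqrt{3} \approx -11.0 - 36.373 i$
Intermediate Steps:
$Y{\left(u,v \right)} = 16 + 2 v$ ($Y{\left(u,v \right)} = 2 \left(v + 8\right) = 2 \left(8 + v\right) = 16 + 2 v$)
$n{\left(A \right)} = 6 - \left(16 + 3 A\right) \left(A + A^{\frac{3}{2}}\right)$ ($n{\left(A \right)} = 6 - \left(A + A \sqrt{A}\right) \left(A + \left(16 + 2 A\right)\right) = 6 - \left(A + A^{\frac{3}{2}}\right) \left(16 + 3 A\right) = 6 - \left(16 + 3 A\right) \left(A + A^{\frac{3}{2}}\right)$)
$P{\left(y{\left(4,-13 \right)} \right)} - n{\left(U{\left(6,B{\left(-3 \right)} \right)} \right)} = 4^{2} - \left(6 - -48 - 16 \left(-3\right)^{\frac{3}{2}} - 3 \left(-3\right)^{2} - 3 \left(-3\right)^{\frac{5}{2}}\right) = 16 - \left(6 + 48 - 16 \left(- 3 i \sqrt{3}\right) - 27 - 3 \cdot 9 i \sqrt{3}\right) = 16 - \left(6 + 48 + 48 i \sqrt{3} - 27 - 27 i \sqrt{3}\right) = 16 - \left(27 + 21 i \sqrt{3}\right) = -11 - 21 i \sqrt{3}$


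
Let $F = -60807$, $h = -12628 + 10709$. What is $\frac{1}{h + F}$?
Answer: $- \frac{1}{62726} \approx -1.5942 \cdot 10^{-5}$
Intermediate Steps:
$h = -1919$
$\frac{1}{h + F} = \frac{1}{-1919 - 60807} = \frac{1}{-62726} = - \frac{1}{62726}$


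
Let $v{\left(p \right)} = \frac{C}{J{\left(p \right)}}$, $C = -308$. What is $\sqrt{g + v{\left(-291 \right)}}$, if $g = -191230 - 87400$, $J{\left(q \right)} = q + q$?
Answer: $\frac{2 i \sqrt{5898655554}}{291} \approx 527.85 i$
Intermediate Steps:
$J{\left(q \right)} = 2 q$
$g = -278630$
$v{\left(p \right)} = - \frac{154}{p}$ ($v{\left(p \right)} = - \frac{308}{2 p} = - 308 \frac{1}{2 p} = - \frac{154}{p}$)
$\sqrt{g + v{\left(-291 \right)}} = \sqrt{-278630 - \frac{154}{-291}} = \sqrt{-278630 - - \frac{154}{291}} = \sqrt{-278630 + \frac{154}{291}} = \sqrt{- \frac{81081176}{291}} = \frac{2 i \sqrt{5898655554}}{291}$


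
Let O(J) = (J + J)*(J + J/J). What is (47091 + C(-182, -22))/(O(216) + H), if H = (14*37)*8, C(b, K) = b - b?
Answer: 47091/97888 ≈ 0.48107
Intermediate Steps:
C(b, K) = 0
O(J) = 2*J*(1 + J) (O(J) = (2*J)*(J + 1) = (2*J)*(1 + J) = 2*J*(1 + J))
H = 4144 (H = 518*8 = 4144)
(47091 + C(-182, -22))/(O(216) + H) = (47091 + 0)/(2*216*(1 + 216) + 4144) = 47091/(2*216*217 + 4144) = 47091/(93744 + 4144) = 47091/97888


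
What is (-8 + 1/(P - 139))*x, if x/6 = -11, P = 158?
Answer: 9966/19 ≈ 524.53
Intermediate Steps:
x = -66 (x = 6*(-11) = -66)
(-8 + 1/(P - 139))*x = (-8 + 1/(158 - 139))*(-66) = (-8 + 1/19)*(-66) = -151/19*(-66) = 9966/19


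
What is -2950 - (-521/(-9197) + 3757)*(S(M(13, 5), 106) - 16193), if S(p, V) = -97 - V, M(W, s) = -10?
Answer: 566514514250/9197 ≈ 6.1598e+7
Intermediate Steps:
-2950 - (-521/(-9197) + 3757)*(S(M(13, 5), 106) - 16193) = -2950 - (-521/(-9197) + 3757)*((-97 - 1*106) - 16193) = -2950 - (-521*(-1/9197) + 3757)*((-97 - 106) - 16193) = -2950 - (521/9197 + 3757)*(-203 - 16193) = -2950 - 34553650*(-16396)/9197 = -2950 - 1*(-566541645400/9197) = -2950 + 566541645400/9197 = 566514514250/9197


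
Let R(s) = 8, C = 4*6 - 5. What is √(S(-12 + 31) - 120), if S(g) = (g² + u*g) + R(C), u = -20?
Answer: I*√131 ≈ 11.446*I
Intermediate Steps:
C = 19 (C = 24 - 5 = 19)
S(g) = 8 + g² - 20*g (S(g) = (g² - 20*g) + 8 = 8 + g² - 20*g)
√(S(-12 + 31) - 120) = √((8 + (-12 + 31)² - 20*(-12 + 31)) - 120) = √((8 + 19² - 20*19) - 120) = √((8 + 361 - 380) - 120) = √(-11 - 120) = √(-131) = I*√131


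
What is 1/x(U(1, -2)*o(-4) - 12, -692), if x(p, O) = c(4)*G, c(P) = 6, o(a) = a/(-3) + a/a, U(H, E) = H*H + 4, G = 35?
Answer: 1/210 ≈ 0.0047619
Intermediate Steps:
U(H, E) = 4 + H² (U(H, E) = H² + 4 = 4 + H²)
o(a) = 1 - a/3 (o(a) = a*(-⅓) + 1 = -a/3 + 1 = 1 - a/3)
x(p, O) = 210 (x(p, O) = 6*35 = 210)
1/x(U(1, -2)*o(-4) - 12, -692) = 1/210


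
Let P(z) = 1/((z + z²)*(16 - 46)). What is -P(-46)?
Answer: 1/62100 ≈ 1.6103e-5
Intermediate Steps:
P(z) = 1/(-30*z - 30*z²) (P(z) = 1/((z + z²)*(-30)) = 1/(-30*z - 30*z²))
-P(-46) = -(-1)/(30*(-46)*(1 - 46)) = -(-1)*(-1)/(30*46*(-45)) = -(-1)*(-1)*(-1)/(30*46*45) = -1*(-1/62100) = 1/62100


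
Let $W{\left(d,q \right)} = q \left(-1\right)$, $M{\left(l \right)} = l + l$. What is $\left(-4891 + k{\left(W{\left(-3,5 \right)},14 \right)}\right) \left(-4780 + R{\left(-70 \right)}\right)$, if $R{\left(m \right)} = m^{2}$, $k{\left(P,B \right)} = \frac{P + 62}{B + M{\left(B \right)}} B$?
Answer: $-584640$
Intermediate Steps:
$M{\left(l \right)} = 2 l$
$W{\left(d,q \right)} = - q$
$k{\left(P,B \right)} = \frac{62}{3} + \frac{P}{3}$ ($k{\left(P,B \right)} = \frac{P + 62}{B + 2 B} B = \frac{62 + P}{3 B} B = \frac{62}{3} + \frac{P}{3}$)
$\left(-4891 + k{\left(W{\left(-3,5 \right)},14 \right)}\right) \left(-4780 + R{\left(-70 \right)}\right) = \left(-4891 + \left(\frac{62}{3} + \frac{\left(-1\right) 5}{3}\right)\right) \left(-4780 + \left(-70\right)^{2}\right) = \left(-4891 + \left(\frac{62}{3} + \frac{1}{3} \left(-5\right)\right)\right) \left(-4780 + 4900\right) = \left(-4891 + \left(\frac{62}{3} - \frac{5}{3}\right)\right) 120 = \left(-4891 + 19\right) 120 = \left(-4872\right) 120 = -584640$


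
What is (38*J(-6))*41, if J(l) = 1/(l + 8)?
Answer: 779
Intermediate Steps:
J(l) = 1/(8 + l)
(38*J(-6))*41 = (38/(8 - 6))*41 = (38/2)*41 = (38*(½))*41 = 19*41 = 779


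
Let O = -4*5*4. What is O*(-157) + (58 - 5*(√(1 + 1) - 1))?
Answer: 12623 - 5*√2 ≈ 12616.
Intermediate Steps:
O = -80 (O = -20*4 = -80)
O*(-157) + (58 - 5*(√(1 + 1) - 1)) = -80*(-157) + (58 - 5*(√(1 + 1) - 1)) = 12560 + (58 - 5*(√2 - 1)) = 12560 + (58 - 5*(-1 + √2)) = 12560 + (58 - (-5 + 5*√2)) = 12560 + (58 + (5 - 5*√2)) = 12560 + (63 - 5*√2) = 12623 - 5*√2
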